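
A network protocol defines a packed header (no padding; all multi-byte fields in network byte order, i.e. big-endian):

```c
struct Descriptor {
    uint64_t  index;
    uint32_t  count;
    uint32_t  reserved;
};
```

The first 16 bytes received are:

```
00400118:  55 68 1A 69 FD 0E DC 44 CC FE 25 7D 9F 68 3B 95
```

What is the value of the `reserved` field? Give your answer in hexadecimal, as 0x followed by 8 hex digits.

`reserved` follows `index` (8 B), `count` (4 B), so it starts at offset 8 + 4 = 12 and occupies 4 bytes.
Bytes at offsets 12..15: 9F 68 3B 95.
In big-endian order the high byte comes first in memory.
The bytes are already most-significant first: 0x9F683B95.

0x9F683B95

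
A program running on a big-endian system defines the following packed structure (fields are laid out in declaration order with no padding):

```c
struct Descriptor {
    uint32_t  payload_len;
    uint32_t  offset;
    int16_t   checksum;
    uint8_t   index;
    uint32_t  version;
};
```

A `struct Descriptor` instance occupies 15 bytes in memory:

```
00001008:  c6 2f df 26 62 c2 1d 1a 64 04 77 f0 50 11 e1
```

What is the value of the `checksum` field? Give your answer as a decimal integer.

`checksum` follows `payload_len` (4 B), `offset` (4 B), so it starts at offset 4 + 4 = 8 and occupies 2 bytes.
Bytes at offsets 8..9: 64 04.
In big-endian order the high byte comes first in memory.
The bytes are already most-significant first: 0x6404.
0x6404 = 25604.

25604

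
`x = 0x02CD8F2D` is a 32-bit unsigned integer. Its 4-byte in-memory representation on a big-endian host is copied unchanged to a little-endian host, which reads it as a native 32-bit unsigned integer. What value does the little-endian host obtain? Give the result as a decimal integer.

764398850

Stored big-endian, the bytes at ascending addresses are 02 CD 8F 2D.
Read back as little-endian, the first byte is least significant, giving 0x2D8FCD02.
0x2D8FCD02 = 764398850.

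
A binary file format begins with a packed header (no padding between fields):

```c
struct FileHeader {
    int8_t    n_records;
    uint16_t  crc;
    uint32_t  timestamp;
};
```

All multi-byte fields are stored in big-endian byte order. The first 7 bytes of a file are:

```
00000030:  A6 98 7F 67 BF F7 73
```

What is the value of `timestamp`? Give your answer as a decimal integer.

`timestamp` follows `n_records` (1 B), `crc` (2 B), so it starts at offset 1 + 2 = 3 and occupies 4 bytes.
Bytes at offsets 3..6: 67 BF F7 73.
In big-endian order the high byte comes first in memory.
The bytes are already most-significant first: 0x67BFF773.
0x67BFF773 = 1740633971.

1740633971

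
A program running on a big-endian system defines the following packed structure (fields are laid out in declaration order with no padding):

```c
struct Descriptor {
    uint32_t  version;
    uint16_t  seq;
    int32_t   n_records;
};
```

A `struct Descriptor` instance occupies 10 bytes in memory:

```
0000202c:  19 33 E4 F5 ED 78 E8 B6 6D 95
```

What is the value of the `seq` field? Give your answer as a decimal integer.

`seq` follows `version` (4 bytes), so it starts at byte offset 4 and occupies 2 bytes.
Bytes at offsets 4..5: ED 78.
Big-endian stores the most-significant byte at the lowest address.
The bytes are already most-significant first: 0xED78.
0xED78 = 60792.

60792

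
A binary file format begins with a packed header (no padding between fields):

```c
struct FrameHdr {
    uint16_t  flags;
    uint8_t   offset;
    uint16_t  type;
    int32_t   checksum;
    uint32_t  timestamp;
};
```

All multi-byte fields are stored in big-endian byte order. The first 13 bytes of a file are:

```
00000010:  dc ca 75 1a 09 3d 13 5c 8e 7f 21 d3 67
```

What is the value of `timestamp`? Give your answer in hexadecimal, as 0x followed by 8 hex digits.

0x7F21D367

`timestamp` follows `flags` (2 B), `offset` (1 B), `type` (2 B), `checksum` (4 B), so it starts at offset 2 + 1 + 2 + 4 = 9 and occupies 4 bytes.
Bytes at offsets 9..12: 7F 21 D3 67.
Big-endian stores the most-significant byte at the lowest address.
The bytes are already most-significant first: 0x7F21D367.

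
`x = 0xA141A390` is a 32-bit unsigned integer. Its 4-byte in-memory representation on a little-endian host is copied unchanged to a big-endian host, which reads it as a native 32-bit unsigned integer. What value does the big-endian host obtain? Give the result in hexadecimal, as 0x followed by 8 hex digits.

0x90A341A1

Stored little-endian, the bytes at ascending addresses are 90 A3 41 A1.
Read back as big-endian, the last byte is least significant, giving 0x90A341A1.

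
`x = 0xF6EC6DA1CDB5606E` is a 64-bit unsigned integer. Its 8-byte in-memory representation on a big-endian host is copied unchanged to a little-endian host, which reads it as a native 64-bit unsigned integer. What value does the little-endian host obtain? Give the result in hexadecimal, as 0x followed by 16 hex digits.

0x6E60B5CDA16DECF6

Stored big-endian, the bytes at ascending addresses are F6 EC 6D A1 CD B5 60 6E.
Read back as little-endian, the first byte is least significant, giving 0x6E60B5CDA16DECF6.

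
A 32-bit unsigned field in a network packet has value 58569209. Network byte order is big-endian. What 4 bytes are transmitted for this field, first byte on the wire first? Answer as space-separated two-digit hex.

03 7D B1 F9

58569209 in hexadecimal, padded to 32 bits, is 0x037DB1F9.
Split into bytes (most-significant first): 03 7D B1 F9.
In big-endian order the high byte comes first in memory.
So the memory order matches the most-significant-first order: 03 7D B1 F9.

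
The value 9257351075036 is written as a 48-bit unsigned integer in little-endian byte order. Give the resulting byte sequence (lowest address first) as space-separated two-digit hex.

9257351075036 in hexadecimal, padded to 48 bits, is 0x086B651F54DC.
Split into bytes (most-significant first): 08 6B 65 1F 54 DC.
In little-endian order the low byte comes first in memory.
So at ascending addresses the bytes are DC 54 1F 65 6B 08.

DC 54 1F 65 6B 08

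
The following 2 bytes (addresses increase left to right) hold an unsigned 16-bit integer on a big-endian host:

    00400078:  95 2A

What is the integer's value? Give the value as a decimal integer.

Big-endian stores the most-significant byte at the lowest address.
The bytes are already most-significant first: 0x952A.
0x952A = 38186.

38186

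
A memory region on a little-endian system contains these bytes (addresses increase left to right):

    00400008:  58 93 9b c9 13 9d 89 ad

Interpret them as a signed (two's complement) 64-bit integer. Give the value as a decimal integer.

-5942045525026303144

Little-endian stores the least-significant byte at the lowest address.
Reassemble most-significant byte first: AD 89 9D 13 C9 9B 93 58 → 0xAD899D13C99B9358.
Top bit is set, so as a signed 64-bit value this is 0xAD899D13C99B9358 − 2^64 = -5942045525026303144.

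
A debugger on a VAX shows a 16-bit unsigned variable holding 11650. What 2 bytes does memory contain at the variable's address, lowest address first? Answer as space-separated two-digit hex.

82 2D

11650 in hexadecimal, padded to 16 bits, is 0x2D82.
Split into bytes (most-significant first): 2D 82.
Little-endian: lowest address holds the least-significant byte.
So at ascending addresses the bytes are 82 2D.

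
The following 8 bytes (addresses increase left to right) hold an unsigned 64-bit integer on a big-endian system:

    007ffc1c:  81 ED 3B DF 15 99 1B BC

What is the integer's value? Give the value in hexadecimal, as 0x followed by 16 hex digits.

0x81ED3BDF15991BBC

Big-endian stores the most-significant byte at the lowest address.
The bytes are already most-significant first: 0x81ED3BDF15991BBC.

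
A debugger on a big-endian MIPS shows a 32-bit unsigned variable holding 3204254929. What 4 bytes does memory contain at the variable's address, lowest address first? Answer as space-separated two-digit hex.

BE FD 0C D1

3204254929 in hexadecimal, padded to 32 bits, is 0xBEFD0CD1.
Split into bytes (most-significant first): BE FD 0C D1.
Big-endian stores the most-significant byte at the lowest address.
So the memory order matches the most-significant-first order: BE FD 0C D1.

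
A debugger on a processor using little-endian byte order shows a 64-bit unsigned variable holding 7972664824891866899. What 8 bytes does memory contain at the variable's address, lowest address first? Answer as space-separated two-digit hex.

13 7F EE D0 6A 98 A4 6E

7972664824891866899 in hexadecimal, padded to 64 bits, is 0x6EA4986AD0EE7F13.
Split into bytes (most-significant first): 6E A4 98 6A D0 EE 7F 13.
Little-endian stores the least-significant byte at the lowest address.
So at ascending addresses the bytes are 13 7F EE D0 6A 98 A4 6E.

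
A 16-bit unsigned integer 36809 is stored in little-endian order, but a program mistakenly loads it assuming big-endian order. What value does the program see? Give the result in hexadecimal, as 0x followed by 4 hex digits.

0xC98F

36809 in 16-bit hexadecimal is 0x8FC9.
Stored little-endian, the bytes at ascending addresses are C9 8F.
Read back as big-endian, the last byte is least significant, giving 0xC98F.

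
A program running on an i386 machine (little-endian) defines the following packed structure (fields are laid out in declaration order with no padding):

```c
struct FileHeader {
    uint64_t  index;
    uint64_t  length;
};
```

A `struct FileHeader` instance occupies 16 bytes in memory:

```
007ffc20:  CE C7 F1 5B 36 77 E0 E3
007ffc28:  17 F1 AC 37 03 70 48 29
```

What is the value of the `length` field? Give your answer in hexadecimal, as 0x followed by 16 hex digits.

`length` follows `index` (8 bytes), so it starts at byte offset 8 and occupies 8 bytes.
Bytes at offsets 8..15: 17 F1 AC 37 03 70 48 29.
Little-endian stores the least-significant byte at the lowest address.
Reassemble most-significant byte first: 29 48 70 03 37 AC F1 17 → 0x2948700337ACF117.

0x2948700337ACF117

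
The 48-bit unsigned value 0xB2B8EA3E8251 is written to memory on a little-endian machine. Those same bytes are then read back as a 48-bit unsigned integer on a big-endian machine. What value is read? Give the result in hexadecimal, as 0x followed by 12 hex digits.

Stored little-endian, the bytes at ascending addresses are 51 82 3E EA B8 B2.
Read back as big-endian, the last byte is least significant, giving 0x51823EEAB8B2.

0x51823EEAB8B2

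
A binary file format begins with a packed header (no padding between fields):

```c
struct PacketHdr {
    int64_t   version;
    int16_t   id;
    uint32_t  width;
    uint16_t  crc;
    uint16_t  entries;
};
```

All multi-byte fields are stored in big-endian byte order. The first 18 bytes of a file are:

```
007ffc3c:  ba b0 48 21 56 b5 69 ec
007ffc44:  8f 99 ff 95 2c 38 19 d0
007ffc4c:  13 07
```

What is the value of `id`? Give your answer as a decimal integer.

`id` follows `version` (8 bytes), so it starts at byte offset 8 and occupies 2 bytes.
Bytes at offsets 8..9: 8F 99.
In big-endian order the high byte comes first in memory.
The bytes are already most-significant first: 0x8F99.
Top bit is set, so as a signed 16-bit value this is 0x8F99 − 2^16 = -28775.

-28775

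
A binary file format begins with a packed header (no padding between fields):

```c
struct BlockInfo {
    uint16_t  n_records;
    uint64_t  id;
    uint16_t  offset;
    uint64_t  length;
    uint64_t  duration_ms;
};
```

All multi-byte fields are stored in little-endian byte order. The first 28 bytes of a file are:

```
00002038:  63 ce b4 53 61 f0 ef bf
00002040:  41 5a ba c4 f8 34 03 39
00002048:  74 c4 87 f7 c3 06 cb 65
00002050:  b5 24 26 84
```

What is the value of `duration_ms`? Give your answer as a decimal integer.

9522338823636977347

`duration_ms` follows `n_records` (2 B), `id` (8 B), `offset` (2 B), `length` (8 B), so it starts at offset 2 + 8 + 2 + 8 = 20 and occupies 8 bytes.
Bytes at offsets 20..27: C3 06 CB 65 B5 24 26 84.
Little-endian stores the least-significant byte at the lowest address.
Reassemble most-significant byte first: 84 26 24 B5 65 CB 06 C3 → 0x842624B565CB06C3.
0x842624B565CB06C3 = 9522338823636977347.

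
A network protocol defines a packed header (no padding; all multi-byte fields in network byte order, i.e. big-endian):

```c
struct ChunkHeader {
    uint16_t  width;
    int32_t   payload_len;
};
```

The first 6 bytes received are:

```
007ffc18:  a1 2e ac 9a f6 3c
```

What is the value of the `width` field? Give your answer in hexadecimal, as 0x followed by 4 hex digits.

`width` is the first field, at byte offset 0, occupying 2 bytes.
Bytes at offsets 0..1: A1 2E.
In big-endian order the high byte comes first in memory.
The bytes are already most-significant first: 0xA12E.

0xA12E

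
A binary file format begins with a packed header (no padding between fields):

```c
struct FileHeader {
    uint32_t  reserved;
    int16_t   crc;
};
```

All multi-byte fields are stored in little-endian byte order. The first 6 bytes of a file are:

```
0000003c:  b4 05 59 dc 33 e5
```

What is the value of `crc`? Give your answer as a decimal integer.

`crc` follows `reserved` (4 bytes), so it starts at byte offset 4 and occupies 2 bytes.
Bytes at offsets 4..5: 33 E5.
In little-endian order the low byte comes first in memory.
Reassemble most-significant byte first: E5 33 → 0xE533.
Top bit is set, so as a signed 16-bit value this is 0xE533 − 2^16 = -6861.

-6861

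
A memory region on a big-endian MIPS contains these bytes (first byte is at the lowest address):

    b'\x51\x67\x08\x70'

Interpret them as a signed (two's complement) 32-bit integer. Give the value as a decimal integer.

1365706864

Big-endian: lowest address holds the most-significant byte.
The bytes are already most-significant first: 0x51670870.
0x51670870 = 1365706864.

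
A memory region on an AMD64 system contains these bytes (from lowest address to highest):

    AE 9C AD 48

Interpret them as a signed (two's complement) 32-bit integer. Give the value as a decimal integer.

Little-endian: lowest address holds the least-significant byte.
Reassemble most-significant byte first: 48 AD 9C AE → 0x48AD9CAE.
0x48AD9CAE = 1219337390.

1219337390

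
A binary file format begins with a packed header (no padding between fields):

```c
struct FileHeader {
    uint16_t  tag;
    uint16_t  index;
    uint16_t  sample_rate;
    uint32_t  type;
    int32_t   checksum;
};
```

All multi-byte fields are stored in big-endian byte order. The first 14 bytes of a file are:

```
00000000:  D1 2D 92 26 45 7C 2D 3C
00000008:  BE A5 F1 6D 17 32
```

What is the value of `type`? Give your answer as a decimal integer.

758955685

`type` follows `tag` (2 B), `index` (2 B), `sample_rate` (2 B), so it starts at offset 2 + 2 + 2 = 6 and occupies 4 bytes.
Bytes at offsets 6..9: 2D 3C BE A5.
Big-endian stores the most-significant byte at the lowest address.
The bytes are already most-significant first: 0x2D3CBEA5.
0x2D3CBEA5 = 758955685.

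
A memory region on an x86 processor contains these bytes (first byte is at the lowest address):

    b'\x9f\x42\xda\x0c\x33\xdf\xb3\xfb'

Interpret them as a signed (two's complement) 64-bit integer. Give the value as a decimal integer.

-309658539006475617

In little-endian order the low byte comes first in memory.
Reassemble most-significant byte first: FB B3 DF 33 0C DA 42 9F → 0xFBB3DF330CDA429F.
Top bit is set, so as a signed 64-bit value this is 0xFBB3DF330CDA429F − 2^64 = -309658539006475617.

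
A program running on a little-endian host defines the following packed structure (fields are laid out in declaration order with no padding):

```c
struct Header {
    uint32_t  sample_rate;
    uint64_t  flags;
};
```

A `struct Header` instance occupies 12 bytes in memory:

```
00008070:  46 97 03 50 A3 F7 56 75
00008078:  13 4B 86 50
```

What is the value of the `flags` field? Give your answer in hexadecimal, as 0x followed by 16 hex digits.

`flags` follows `sample_rate` (4 bytes), so it starts at byte offset 4 and occupies 8 bytes.
Bytes at offsets 4..11: A3 F7 56 75 13 4B 86 50.
Little-endian stores the least-significant byte at the lowest address.
Reassemble most-significant byte first: 50 86 4B 13 75 56 F7 A3 → 0x50864B137556F7A3.

0x50864B137556F7A3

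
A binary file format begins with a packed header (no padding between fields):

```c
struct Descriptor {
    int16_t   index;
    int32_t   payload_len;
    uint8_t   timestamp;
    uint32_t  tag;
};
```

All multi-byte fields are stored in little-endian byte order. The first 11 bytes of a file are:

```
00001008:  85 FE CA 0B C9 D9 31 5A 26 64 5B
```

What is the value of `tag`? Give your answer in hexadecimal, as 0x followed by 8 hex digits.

`tag` follows `index` (2 B), `payload_len` (4 B), `timestamp` (1 B), so it starts at offset 2 + 4 + 1 = 7 and occupies 4 bytes.
Bytes at offsets 7..10: 5A 26 64 5B.
Little-endian: lowest address holds the least-significant byte.
Reassemble most-significant byte first: 5B 64 26 5A → 0x5B64265A.

0x5B64265A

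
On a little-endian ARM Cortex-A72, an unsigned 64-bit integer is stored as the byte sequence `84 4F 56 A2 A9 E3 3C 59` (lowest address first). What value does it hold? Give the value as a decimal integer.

6430264685690769284

Little-endian: lowest address holds the least-significant byte.
Reassemble most-significant byte first: 59 3C E3 A9 A2 56 4F 84 → 0x593CE3A9A2564F84.
0x593CE3A9A2564F84 = 6430264685690769284.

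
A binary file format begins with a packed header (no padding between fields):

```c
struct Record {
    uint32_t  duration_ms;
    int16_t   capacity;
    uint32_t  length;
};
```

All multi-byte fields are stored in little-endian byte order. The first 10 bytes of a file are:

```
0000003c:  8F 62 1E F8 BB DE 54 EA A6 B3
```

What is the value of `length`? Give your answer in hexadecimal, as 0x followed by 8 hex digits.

0xB3A6EA54

`length` follows `duration_ms` (4 B), `capacity` (2 B), so it starts at offset 4 + 2 = 6 and occupies 4 bytes.
Bytes at offsets 6..9: 54 EA A6 B3.
Little-endian stores the least-significant byte at the lowest address.
Reassemble most-significant byte first: B3 A6 EA 54 → 0xB3A6EA54.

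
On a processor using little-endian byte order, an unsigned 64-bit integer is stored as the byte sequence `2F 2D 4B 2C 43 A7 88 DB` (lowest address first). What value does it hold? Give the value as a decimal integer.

In little-endian order the low byte comes first in memory.
Reassemble most-significant byte first: DB 88 A7 43 2C 4B 2D 2F → 0xDB88A7432C4B2D2F.
0xDB88A7432C4B2D2F = 15819077598086638895.

15819077598086638895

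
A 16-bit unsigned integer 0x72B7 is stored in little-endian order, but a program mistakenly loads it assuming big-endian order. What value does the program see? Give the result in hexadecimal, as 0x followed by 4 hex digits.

0xB772

Stored little-endian, the bytes at ascending addresses are B7 72.
Read back as big-endian, the last byte is least significant, giving 0xB772.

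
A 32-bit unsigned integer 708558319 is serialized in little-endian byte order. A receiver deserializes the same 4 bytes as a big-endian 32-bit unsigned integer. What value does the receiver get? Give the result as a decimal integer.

4022156074

708558319 in 32-bit hexadecimal is 0x2A3BBDEF.
Stored little-endian, the bytes at ascending addresses are EF BD 3B 2A.
Read back as big-endian, the last byte is least significant, giving 0xEFBD3B2A.
0xEFBD3B2A = 4022156074.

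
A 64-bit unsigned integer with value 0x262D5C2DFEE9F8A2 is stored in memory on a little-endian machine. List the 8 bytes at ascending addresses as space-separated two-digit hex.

Split into bytes (most-significant first): 26 2D 5C 2D FE E9 F8 A2.
Little-endian: lowest address holds the least-significant byte.
So at ascending addresses the bytes are A2 F8 E9 FE 2D 5C 2D 26.

A2 F8 E9 FE 2D 5C 2D 26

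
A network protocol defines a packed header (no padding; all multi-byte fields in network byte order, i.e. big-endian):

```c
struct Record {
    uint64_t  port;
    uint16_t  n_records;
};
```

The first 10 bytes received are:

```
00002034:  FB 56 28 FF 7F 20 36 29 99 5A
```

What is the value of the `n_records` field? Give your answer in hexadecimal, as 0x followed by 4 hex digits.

`n_records` follows `port` (8 bytes), so it starts at byte offset 8 and occupies 2 bytes.
Bytes at offsets 8..9: 99 5A.
Big-endian stores the most-significant byte at the lowest address.
The bytes are already most-significant first: 0x995A.

0x995A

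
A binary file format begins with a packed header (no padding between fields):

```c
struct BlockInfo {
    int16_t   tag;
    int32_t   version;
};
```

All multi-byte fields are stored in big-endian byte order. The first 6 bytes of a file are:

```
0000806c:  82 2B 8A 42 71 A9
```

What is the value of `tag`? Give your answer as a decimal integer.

-32213

`tag` is the first field, at byte offset 0, occupying 2 bytes.
Bytes at offsets 0..1: 82 2B.
Big-endian stores the most-significant byte at the lowest address.
The bytes are already most-significant first: 0x822B.
Top bit is set, so as a signed 16-bit value this is 0x822B − 2^16 = -32213.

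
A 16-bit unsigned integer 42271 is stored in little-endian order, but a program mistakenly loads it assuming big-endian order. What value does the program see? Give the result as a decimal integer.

42271 in 16-bit hexadecimal is 0xA51F.
Stored little-endian, the bytes at ascending addresses are 1F A5.
Read back as big-endian, the last byte is least significant, giving 0x1FA5.
0x1FA5 = 8101.

8101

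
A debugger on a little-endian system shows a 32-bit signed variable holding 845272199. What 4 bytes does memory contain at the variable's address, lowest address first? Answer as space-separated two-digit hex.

87 D4 61 32

845272199 in hexadecimal, padded to 32 bits, is 0x3261D487.
Split into bytes (most-significant first): 32 61 D4 87.
Little-endian stores the least-significant byte at the lowest address.
So at ascending addresses the bytes are 87 D4 61 32.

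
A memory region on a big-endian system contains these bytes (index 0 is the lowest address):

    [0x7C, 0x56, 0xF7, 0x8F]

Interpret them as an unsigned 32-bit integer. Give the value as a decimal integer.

2086074255

Big-endian: lowest address holds the most-significant byte.
The bytes are already most-significant first: 0x7C56F78F.
0x7C56F78F = 2086074255.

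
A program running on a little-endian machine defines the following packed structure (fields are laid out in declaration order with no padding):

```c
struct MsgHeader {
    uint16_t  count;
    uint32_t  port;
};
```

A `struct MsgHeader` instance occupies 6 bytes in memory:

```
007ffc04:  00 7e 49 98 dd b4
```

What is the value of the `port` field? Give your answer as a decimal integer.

3034421321

`port` follows `count` (2 bytes), so it starts at byte offset 2 and occupies 4 bytes.
Bytes at offsets 2..5: 49 98 DD B4.
Little-endian: lowest address holds the least-significant byte.
Reassemble most-significant byte first: B4 DD 98 49 → 0xB4DD9849.
0xB4DD9849 = 3034421321.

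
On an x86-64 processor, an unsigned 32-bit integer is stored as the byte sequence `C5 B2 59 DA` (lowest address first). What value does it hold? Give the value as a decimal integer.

Little-endian: lowest address holds the least-significant byte.
Reassemble most-significant byte first: DA 59 B2 C5 → 0xDA59B2C5.
0xDA59B2C5 = 3663311557.

3663311557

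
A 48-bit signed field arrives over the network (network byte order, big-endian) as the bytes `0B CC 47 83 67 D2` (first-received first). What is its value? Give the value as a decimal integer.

12972001028050

Big-endian stores the most-significant byte at the lowest address.
The bytes are already most-significant first: 0x0BCC478367D2.
0x0BCC478367D2 = 12972001028050.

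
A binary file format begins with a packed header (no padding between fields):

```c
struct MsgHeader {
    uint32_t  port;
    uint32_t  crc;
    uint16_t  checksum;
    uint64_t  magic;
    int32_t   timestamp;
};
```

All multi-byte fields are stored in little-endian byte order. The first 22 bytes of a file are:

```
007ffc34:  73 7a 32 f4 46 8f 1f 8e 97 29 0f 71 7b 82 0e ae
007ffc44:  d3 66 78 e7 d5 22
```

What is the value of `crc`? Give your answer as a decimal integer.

`crc` follows `port` (4 bytes), so it starts at byte offset 4 and occupies 4 bytes.
Bytes at offsets 4..7: 46 8F 1F 8E.
Little-endian: lowest address holds the least-significant byte.
Reassemble most-significant byte first: 8E 1F 8F 46 → 0x8E1F8F46.
0x8E1F8F46 = 2384432966.

2384432966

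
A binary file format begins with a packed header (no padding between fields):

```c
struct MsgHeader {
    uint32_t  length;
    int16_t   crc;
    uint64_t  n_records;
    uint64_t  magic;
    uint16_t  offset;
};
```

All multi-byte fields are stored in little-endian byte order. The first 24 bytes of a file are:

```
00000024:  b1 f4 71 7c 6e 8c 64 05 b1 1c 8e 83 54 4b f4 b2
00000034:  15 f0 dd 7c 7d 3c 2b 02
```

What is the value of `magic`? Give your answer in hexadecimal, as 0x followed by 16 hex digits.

0x3C7D7CDDF015B2F4

`magic` follows `length` (4 B), `crc` (2 B), `n_records` (8 B), so it starts at offset 4 + 2 + 8 = 14 and occupies 8 bytes.
Bytes at offsets 14..21: F4 B2 15 F0 DD 7C 7D 3C.
Little-endian stores the least-significant byte at the lowest address.
Reassemble most-significant byte first: 3C 7D 7C DD F0 15 B2 F4 → 0x3C7D7CDDF015B2F4.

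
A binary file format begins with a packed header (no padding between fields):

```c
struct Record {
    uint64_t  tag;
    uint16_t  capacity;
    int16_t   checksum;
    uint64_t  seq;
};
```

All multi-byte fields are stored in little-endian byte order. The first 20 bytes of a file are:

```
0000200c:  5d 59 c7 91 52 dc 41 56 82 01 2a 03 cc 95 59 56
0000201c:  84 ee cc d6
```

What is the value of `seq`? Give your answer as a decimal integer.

15478008271517357516

`seq` follows `tag` (8 B), `capacity` (2 B), `checksum` (2 B), so it starts at offset 8 + 2 + 2 = 12 and occupies 8 bytes.
Bytes at offsets 12..19: CC 95 59 56 84 EE CC D6.
Little-endian stores the least-significant byte at the lowest address.
Reassemble most-significant byte first: D6 CC EE 84 56 59 95 CC → 0xD6CCEE84565995CC.
0xD6CCEE84565995CC = 15478008271517357516.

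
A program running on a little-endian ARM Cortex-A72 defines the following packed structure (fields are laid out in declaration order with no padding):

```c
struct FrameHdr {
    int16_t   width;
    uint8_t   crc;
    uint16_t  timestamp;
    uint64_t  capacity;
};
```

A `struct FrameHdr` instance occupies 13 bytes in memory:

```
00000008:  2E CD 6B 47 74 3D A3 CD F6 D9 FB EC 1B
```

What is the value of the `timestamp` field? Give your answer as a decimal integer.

29767

`timestamp` follows `width` (2 B), `crc` (1 B), so it starts at offset 2 + 1 = 3 and occupies 2 bytes.
Bytes at offsets 3..4: 47 74.
In little-endian order the low byte comes first in memory.
Reassemble most-significant byte first: 74 47 → 0x7447.
0x7447 = 29767.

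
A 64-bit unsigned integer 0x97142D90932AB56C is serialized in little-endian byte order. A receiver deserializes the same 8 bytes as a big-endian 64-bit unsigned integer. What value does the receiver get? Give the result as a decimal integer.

7833213940148278423

Stored little-endian, the bytes at ascending addresses are 6C B5 2A 93 90 2D 14 97.
Read back as big-endian, the last byte is least significant, giving 0x6CB52A93902D1497.
0x6CB52A93902D1497 = 7833213940148278423.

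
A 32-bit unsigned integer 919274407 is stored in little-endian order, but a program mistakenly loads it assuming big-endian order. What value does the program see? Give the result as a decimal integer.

919274407 in 32-bit hexadecimal is 0x36CB03A7.
Stored little-endian, the bytes at ascending addresses are A7 03 CB 36.
Read back as big-endian, the last byte is least significant, giving 0xA703CB36.
0xA703CB36 = 2802043702.

2802043702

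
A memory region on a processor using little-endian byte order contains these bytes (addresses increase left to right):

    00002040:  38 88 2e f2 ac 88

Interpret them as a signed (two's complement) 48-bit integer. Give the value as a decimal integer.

-131198597822408

In little-endian order the low byte comes first in memory.
Reassemble most-significant byte first: 88 AC F2 2E 88 38 → 0x88ACF22E8838.
Top bit is set, so as a signed 48-bit value this is 0x88ACF22E8838 − 2^48 = -131198597822408.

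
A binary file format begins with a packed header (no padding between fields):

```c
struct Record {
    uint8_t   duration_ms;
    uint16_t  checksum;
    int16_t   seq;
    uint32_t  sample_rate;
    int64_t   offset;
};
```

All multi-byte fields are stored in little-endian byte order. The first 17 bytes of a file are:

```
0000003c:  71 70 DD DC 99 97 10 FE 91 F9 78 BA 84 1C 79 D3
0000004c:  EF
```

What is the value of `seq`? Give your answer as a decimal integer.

-26148

`seq` follows `duration_ms` (1 B), `checksum` (2 B), so it starts at offset 1 + 2 = 3 and occupies 2 bytes.
Bytes at offsets 3..4: DC 99.
In little-endian order the low byte comes first in memory.
Reassemble most-significant byte first: 99 DC → 0x99DC.
Top bit is set, so as a signed 16-bit value this is 0x99DC − 2^16 = -26148.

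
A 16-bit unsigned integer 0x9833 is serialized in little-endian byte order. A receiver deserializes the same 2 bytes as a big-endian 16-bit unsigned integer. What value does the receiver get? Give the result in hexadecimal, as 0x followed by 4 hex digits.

Stored little-endian, the bytes at ascending addresses are 33 98.
Read back as big-endian, the last byte is least significant, giving 0x3398.

0x3398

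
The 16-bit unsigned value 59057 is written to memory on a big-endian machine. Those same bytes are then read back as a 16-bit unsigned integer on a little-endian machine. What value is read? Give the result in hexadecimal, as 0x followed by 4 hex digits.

0xB1E6

59057 in 16-bit hexadecimal is 0xE6B1.
Stored big-endian, the bytes at ascending addresses are E6 B1.
Read back as little-endian, the first byte is least significant, giving 0xB1E6.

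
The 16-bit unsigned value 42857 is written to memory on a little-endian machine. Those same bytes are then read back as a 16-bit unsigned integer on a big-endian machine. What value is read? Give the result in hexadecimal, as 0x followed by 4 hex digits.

42857 in 16-bit hexadecimal is 0xA769.
Stored little-endian, the bytes at ascending addresses are 69 A7.
Read back as big-endian, the last byte is least significant, giving 0x69A7.

0x69A7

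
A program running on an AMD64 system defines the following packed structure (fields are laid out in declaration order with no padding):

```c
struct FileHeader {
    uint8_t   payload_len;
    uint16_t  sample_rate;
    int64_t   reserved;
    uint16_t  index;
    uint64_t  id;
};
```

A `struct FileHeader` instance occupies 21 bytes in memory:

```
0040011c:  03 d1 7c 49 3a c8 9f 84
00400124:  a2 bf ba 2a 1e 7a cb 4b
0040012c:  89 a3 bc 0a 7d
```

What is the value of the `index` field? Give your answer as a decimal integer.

7722

`index` follows `payload_len` (1 B), `sample_rate` (2 B), `reserved` (8 B), so it starts at offset 1 + 2 + 8 = 11 and occupies 2 bytes.
Bytes at offsets 11..12: 2A 1E.
Little-endian stores the least-significant byte at the lowest address.
Reassemble most-significant byte first: 1E 2A → 0x1E2A.
0x1E2A = 7722.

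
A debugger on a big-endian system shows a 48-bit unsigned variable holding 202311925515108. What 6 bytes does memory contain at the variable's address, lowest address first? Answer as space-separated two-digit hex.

202311925515108 in hexadecimal, padded to 48 bits, is 0xB8006A744364.
Split into bytes (most-significant first): B8 00 6A 74 43 64.
Big-endian: lowest address holds the most-significant byte.
So the memory order matches the most-significant-first order: B8 00 6A 74 43 64.

B8 00 6A 74 43 64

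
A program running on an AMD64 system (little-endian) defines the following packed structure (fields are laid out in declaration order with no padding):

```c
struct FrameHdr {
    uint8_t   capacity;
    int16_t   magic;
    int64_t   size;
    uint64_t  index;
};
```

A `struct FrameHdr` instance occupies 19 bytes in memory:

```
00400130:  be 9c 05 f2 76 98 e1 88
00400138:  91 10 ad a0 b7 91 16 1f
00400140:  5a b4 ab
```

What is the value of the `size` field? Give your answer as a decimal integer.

`size` follows `capacity` (1 B), `magic` (2 B), so it starts at offset 1 + 2 = 3 and occupies 8 bytes.
Bytes at offsets 3..10: F2 76 98 E1 88 91 10 AD.
In little-endian order the low byte comes first in memory.
Reassemble most-significant byte first: AD 10 91 88 E1 98 76 F2 → 0xAD109188E19876F2.
Top bit is set, so as a signed 64-bit value this is 0xAD109188E19876F2 − 2^64 = -5976116688434202894.

-5976116688434202894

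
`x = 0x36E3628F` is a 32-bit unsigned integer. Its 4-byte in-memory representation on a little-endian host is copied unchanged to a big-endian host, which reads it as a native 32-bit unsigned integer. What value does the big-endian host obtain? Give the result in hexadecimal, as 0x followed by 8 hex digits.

Stored little-endian, the bytes at ascending addresses are 8F 62 E3 36.
Read back as big-endian, the last byte is least significant, giving 0x8F62E336.

0x8F62E336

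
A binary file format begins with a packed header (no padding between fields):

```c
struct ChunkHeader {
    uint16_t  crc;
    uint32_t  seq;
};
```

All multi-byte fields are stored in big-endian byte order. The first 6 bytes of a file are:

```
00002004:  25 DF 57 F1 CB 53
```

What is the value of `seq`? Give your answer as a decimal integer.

1475464019

`seq` follows `crc` (2 bytes), so it starts at byte offset 2 and occupies 4 bytes.
Bytes at offsets 2..5: 57 F1 CB 53.
Big-endian: lowest address holds the most-significant byte.
The bytes are already most-significant first: 0x57F1CB53.
0x57F1CB53 = 1475464019.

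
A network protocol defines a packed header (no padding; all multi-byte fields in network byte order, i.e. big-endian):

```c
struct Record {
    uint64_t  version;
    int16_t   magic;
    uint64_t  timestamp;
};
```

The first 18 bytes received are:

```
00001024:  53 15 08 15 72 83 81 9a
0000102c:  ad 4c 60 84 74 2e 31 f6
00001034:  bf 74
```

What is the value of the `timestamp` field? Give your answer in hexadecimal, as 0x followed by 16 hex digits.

`timestamp` follows `version` (8 B), `magic` (2 B), so it starts at offset 8 + 2 = 10 and occupies 8 bytes.
Bytes at offsets 10..17: 60 84 74 2E 31 F6 BF 74.
In big-endian order the high byte comes first in memory.
The bytes are already most-significant first: 0x6084742E31F6BF74.

0x6084742E31F6BF74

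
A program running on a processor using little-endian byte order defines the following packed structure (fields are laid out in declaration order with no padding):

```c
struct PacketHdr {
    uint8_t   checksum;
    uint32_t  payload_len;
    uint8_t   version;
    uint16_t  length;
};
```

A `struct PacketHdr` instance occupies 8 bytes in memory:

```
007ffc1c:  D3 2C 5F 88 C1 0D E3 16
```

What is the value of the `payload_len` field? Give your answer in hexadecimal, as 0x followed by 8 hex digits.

`payload_len` follows `checksum` (1 byte), so it starts at byte offset 1 and occupies 4 bytes.
Bytes at offsets 1..4: 2C 5F 88 C1.
Little-endian: lowest address holds the least-significant byte.
Reassemble most-significant byte first: C1 88 5F 2C → 0xC1885F2C.

0xC1885F2C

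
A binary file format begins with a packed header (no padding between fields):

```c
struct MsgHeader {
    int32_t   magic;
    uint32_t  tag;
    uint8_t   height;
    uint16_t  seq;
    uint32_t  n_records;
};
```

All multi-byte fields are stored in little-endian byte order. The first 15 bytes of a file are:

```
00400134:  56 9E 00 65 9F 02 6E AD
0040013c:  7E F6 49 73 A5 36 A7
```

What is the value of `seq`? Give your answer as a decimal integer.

`seq` follows `magic` (4 B), `tag` (4 B), `height` (1 B), so it starts at offset 4 + 4 + 1 = 9 and occupies 2 bytes.
Bytes at offsets 9..10: F6 49.
Little-endian stores the least-significant byte at the lowest address.
Reassemble most-significant byte first: 49 F6 → 0x49F6.
0x49F6 = 18934.

18934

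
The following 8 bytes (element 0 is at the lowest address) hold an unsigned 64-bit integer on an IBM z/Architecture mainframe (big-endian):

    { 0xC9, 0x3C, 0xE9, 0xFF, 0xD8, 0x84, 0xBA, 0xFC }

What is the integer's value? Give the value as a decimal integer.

Big-endian stores the most-significant byte at the lowest address.
The bytes are already most-significant first: 0xC93CE9FFD884BAFC.
0xC93CE9FFD884BAFC = 14500722185284664060.

14500722185284664060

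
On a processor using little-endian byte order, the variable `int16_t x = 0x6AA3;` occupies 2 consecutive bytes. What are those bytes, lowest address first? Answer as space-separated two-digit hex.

A3 6A

Split into bytes (most-significant first): 6A A3.
In little-endian order the low byte comes first in memory.
So at ascending addresses the bytes are A3 6A.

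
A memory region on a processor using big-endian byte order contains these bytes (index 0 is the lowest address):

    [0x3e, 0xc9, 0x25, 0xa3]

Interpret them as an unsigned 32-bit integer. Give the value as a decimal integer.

1053369763

In big-endian order the high byte comes first in memory.
The bytes are already most-significant first: 0x3EC925A3.
0x3EC925A3 = 1053369763.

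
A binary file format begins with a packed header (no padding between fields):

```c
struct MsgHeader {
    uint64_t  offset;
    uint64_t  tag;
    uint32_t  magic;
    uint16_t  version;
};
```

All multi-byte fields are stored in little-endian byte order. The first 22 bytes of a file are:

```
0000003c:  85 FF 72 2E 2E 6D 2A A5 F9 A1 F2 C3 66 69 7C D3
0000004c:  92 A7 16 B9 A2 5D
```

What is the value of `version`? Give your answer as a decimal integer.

`version` follows `offset` (8 B), `tag` (8 B), `magic` (4 B), so it starts at offset 8 + 8 + 4 = 20 and occupies 2 bytes.
Bytes at offsets 20..21: A2 5D.
In little-endian order the low byte comes first in memory.
Reassemble most-significant byte first: 5D A2 → 0x5DA2.
0x5DA2 = 23970.

23970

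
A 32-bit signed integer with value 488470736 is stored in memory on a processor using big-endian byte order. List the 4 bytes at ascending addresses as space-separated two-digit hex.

1D 1D 78 D0

488470736 in hexadecimal, padded to 32 bits, is 0x1D1D78D0.
Split into bytes (most-significant first): 1D 1D 78 D0.
In big-endian order the high byte comes first in memory.
So the memory order matches the most-significant-first order: 1D 1D 78 D0.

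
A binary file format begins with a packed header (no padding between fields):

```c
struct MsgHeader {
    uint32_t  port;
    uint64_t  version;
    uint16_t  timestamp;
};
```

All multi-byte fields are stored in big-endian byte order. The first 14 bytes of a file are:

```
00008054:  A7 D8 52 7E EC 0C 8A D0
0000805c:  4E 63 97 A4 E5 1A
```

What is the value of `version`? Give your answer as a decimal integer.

`version` follows `port` (4 bytes), so it starts at byte offset 4 and occupies 8 bytes.
Bytes at offsets 4..11: EC 0C 8A D0 4E 63 97 A4.
Big-endian stores the most-significant byte at the lowest address.
The bytes are already most-significant first: 0xEC0C8AD04E6397A4.
0xEC0C8AD04E6397A4 = 17009122519944501156.

17009122519944501156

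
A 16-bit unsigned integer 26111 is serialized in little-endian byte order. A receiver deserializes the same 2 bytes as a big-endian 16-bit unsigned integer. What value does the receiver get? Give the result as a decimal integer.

65381

26111 in 16-bit hexadecimal is 0x65FF.
Stored little-endian, the bytes at ascending addresses are FF 65.
Read back as big-endian, the last byte is least significant, giving 0xFF65.
0xFF65 = 65381.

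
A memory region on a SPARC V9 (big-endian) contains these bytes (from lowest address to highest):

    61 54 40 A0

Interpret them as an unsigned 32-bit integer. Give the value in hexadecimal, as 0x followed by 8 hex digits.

Big-endian: lowest address holds the most-significant byte.
The bytes are already most-significant first: 0x615440A0.

0x615440A0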